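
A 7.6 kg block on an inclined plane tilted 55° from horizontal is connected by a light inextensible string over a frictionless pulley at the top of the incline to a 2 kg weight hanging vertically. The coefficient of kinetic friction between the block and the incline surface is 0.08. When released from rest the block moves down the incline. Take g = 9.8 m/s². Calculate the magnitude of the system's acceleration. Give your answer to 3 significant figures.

3.96 m/s²

For the block on the incline: the weight component along the slope is m₁g sin 55° = 7.6 × 9.8 × 0.8192 = 61.014 N and the normal force is N = m₁g cos 55° = 42.720 N.
Kinetic friction opposes the block's motion down the incline: f = μN = 0.08 × 42.720 = 3.418 N acting up the slope.
Newton's second law for the block (down-slope positive): 61.014 − 3.418 − T = 7.6 a. For the hanging weight (upward positive): T − 2 × 9.8 = 2 a.
Adding the two equations eliminates T: 37.996 = 9.6 a, so a = 3.9579 m/s².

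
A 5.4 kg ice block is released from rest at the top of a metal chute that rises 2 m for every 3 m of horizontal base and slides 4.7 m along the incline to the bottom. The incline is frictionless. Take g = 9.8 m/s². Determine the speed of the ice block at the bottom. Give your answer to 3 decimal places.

The weight component along the incline is mg sin 33.69° = 29.355 N and the normal force is N = mg cos 33.69° = 44.032 N.
With no friction, a = g sin 33.69° = 5.4361 m/s².
Starting from rest over a distance of 4.7 m, v² = 2aL = 2 × 5.4361 × 4.7 = 51.0993, so v = 7.1484 m/s.

7.148 m/s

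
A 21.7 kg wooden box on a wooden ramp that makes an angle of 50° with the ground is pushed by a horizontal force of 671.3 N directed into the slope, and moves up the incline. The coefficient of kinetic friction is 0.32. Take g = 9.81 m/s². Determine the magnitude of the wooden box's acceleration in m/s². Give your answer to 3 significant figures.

The horizontal push has components F cos 50° = 671.3 × 0.6428 = 431.512 N up the incline and F sin 50° = 671.3 × 0.7660 = 514.216 N pressing into the surface.
The normal force is therefore N = mg cos 50° + F sin 50° = 136.837 + 514.216 = 651.053 N, and kinetic friction down the slope is μN = 0.32 × 651.053 = 208.337 N.
Along the incline: F cos 50° − mg sin 50° − μN = ma, so 431.512 − 163.064 − 208.337 = 21.7 a, giving a = 2.7701 m/s².

2.77 m/s²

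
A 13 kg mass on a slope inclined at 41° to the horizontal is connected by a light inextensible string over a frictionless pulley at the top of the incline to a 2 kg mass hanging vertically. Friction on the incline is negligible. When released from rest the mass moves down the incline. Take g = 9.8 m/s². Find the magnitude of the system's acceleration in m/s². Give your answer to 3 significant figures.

4.27 m/s²

For the mass on the incline: the weight component along the slope is m₁g sin 41° = 13 × 9.8 × 0.6561 = 83.587 N and the normal force is N = m₁g cos 41° = 96.150 N.
Newton's second law for the mass (down-slope positive): 83.587 − T = 13 a. For the hanging mass (upward positive): T − 2 × 9.8 = 2 a.
Adding the two equations eliminates T: 63.987 = 15 a, so a = 4.2658 m/s².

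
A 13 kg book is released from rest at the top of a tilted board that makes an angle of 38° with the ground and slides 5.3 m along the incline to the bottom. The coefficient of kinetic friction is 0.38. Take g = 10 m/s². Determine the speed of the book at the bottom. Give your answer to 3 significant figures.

5.79 m/s

The weight component along the incline is mg sin 38° = 80.036 N and the normal force is N = mg cos 38° = 102.441 N.
Friction up the slope is f = μN = 0.38 × 102.441 = 38.928 N, so the net downslope force is 80.036 − 38.928 = 41.108 N and a = 41.108 / 13 = 3.1622 m/s².
Starting from rest over a distance of 5.3 m, v² = 2aL = 2 × 3.1622 × 5.3 = 33.5193, so v = 5.7896 m/s.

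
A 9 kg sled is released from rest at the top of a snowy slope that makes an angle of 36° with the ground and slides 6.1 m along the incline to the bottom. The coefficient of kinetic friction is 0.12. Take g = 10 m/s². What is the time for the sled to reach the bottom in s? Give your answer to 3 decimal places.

The weight component along the incline is mg sin 36° = 52.901 N and the normal force is N = mg cos 36° = 72.812 N.
Friction up the slope is f = μN = 0.12 × 72.812 = 8.737 N, so the net downslope force is 52.901 − 8.737 = 44.164 N and a = 44.164 / 9 = 4.9071 m/s².
Starting from rest, L = ½at², so t = √(2L/a) = √(2 × 6.1 / 4.9071) = 1.5768 s.

1.577 s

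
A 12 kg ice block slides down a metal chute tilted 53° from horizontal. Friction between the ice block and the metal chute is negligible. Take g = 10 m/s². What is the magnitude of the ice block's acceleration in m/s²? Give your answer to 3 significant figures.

7.99 m/s²

Resolving the weight along the incline: the component pulling the ice block down the slope is mg sin 53° = 12 × 10 × 0.7986 = 95.832 N, and the normal force is N = mg cos 53° = 12 × 10 × 0.6018 = 72.216 N.
With no friction the net force along the incline is 95.832 N, so a = g sin 53° = 95.832 / 12 = 7.9860 m/s².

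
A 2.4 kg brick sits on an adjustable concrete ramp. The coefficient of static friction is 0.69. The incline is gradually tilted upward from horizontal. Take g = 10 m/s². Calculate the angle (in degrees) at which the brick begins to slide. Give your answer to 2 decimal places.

34.61°

At the threshold of sliding, static friction is at its maximum μ_s N and exactly balances the weight component along the incline: mg sin θ = μ_s mg cos θ.
Hence tan θ = μ_s = 0.69, so θ = arctan(0.69) = 34.6057°.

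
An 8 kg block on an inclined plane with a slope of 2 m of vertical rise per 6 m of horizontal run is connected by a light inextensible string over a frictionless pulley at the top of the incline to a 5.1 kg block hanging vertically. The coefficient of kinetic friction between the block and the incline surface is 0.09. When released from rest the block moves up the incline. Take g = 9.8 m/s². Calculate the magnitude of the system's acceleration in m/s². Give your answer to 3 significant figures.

For the block on the incline: the weight component along the slope is m₁g sin 18.43° = 8 × 9.8 × 0.3162 = 24.790 N and the normal force is N = m₁g cos 18.43° = 74.377 N.
Kinetic friction opposes the block's motion up the incline: f = μN = 0.09 × 74.377 = 6.694 N acting down the slope.
Newton's second law for the block (up-slope positive): T − 24.790 − 6.694 = 8 a. For the hanging block (downward positive): 5.1 × 9.8 − T = 5.1 a.
Adding the two equations eliminates T: 18.496 = 13.1 a, so a = 1.4119 m/s².

1.41 m/s²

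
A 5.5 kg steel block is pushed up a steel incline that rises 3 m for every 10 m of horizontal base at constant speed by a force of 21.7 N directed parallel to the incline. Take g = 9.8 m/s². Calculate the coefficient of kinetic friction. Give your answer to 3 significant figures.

0.120

At constant speed ΣF = 0 along the incline. The applied 21.7 N acts up the slope; the weight component mg sin 16.70° = 15.488 N and kinetic friction μN both act down the slope.
So 21.7 = 15.488 + μ × 51.627, giving μ = (21.7 − 15.488) / 51.627 = 0.1203.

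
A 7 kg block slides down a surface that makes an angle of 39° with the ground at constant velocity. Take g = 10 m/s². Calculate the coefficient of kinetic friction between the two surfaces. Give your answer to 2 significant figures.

0.81

At constant velocity the net force along the incline is zero: mg sin 39° = μ mg cos 39°.
So μ = tan 39° = 0.6293 / 0.7771 = 0.8098.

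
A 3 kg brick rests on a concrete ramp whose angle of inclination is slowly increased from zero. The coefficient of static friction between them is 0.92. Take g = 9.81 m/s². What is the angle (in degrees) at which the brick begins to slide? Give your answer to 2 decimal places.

42.61°

At the threshold of sliding, static friction is at its maximum μ_s N and exactly balances the weight component along the incline: mg sin θ = μ_s mg cos θ.
Hence tan θ = μ_s = 0.92, so θ = arctan(0.92) = 42.6141°.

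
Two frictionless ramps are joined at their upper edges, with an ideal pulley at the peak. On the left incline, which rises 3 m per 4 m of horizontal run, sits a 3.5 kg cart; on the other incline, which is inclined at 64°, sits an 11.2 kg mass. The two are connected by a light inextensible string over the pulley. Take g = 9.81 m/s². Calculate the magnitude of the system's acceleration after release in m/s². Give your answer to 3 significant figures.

Resolve each weight along its own incline: the 3.5 kg mass has component 3.5 × 9.81 × sin 36.87° = 20.601 N down its slope, and the 11.2 kg mass has 11.2 × 9.81 × sin 64° = 98.752 N down its slope.
The 11.2 kg side's 98.752 N exceeds the other side's 20.601 N, so that mass slides down and the 3.5 kg mass slides up. Taking that direction as positive, Newton's second law for the whole system gives 98.752 − 20.601 = (3.5 + 11.2) a, so a = 78.151 / 14.7 = 5.3164 m/s².

5.32 m/s²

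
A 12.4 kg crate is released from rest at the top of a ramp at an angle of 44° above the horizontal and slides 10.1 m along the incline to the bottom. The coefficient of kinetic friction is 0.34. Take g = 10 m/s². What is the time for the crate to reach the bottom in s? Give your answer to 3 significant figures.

The weight component along the incline is mg sin 44° = 86.138 N and the normal force is N = mg cos 44° = 89.198 N.
Friction up the slope is f = μN = 0.34 × 89.198 = 30.327 N, so the net downslope force is 86.138 − 30.327 = 55.811 N and a = 55.811 / 12.4 = 4.5009 m/s².
Starting from rest, L = ½at², so t = √(2L/a) = √(2 × 10.1 / 4.5009) = 2.1185 s.

2.12 s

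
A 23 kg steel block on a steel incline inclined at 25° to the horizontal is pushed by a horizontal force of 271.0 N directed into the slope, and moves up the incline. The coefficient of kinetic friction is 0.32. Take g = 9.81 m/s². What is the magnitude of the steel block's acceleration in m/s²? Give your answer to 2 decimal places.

The horizontal push has components F cos 25° = 271.0 × 0.9063 = 245.607 N up the incline and F sin 25° = 271.0 × 0.4226 = 114.525 N pressing into the surface.
The normal force is therefore N = mg cos 25° + F sin 25° = 204.488 + 114.525 = 319.013 N, and kinetic friction down the slope is μN = 0.32 × 319.013 = 102.084 N.
Along the incline: F cos 25° − mg sin 25° − μN = ma, so 245.607 − 95.351 − 102.084 = 23 a, giving a = 2.0944 m/s².

2.09 m/s²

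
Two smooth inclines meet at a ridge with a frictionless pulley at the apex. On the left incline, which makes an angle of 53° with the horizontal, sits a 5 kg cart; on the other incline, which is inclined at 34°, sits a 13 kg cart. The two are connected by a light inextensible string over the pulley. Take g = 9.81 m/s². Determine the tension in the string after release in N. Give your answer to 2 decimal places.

Resolve each weight along its own incline: the 5 kg mass has component 5 × 9.81 × sin 53° = 39.173 N down its slope, and the 13 kg mass has 13 × 9.81 × sin 34° = 71.314 N down its slope.
The 13 kg side's 71.314 N exceeds the other side's 39.173 N, so that mass slides down and the 5 kg mass slides up. Taking that direction as positive, Newton's second law for the whole system gives 71.314 − 39.173 = (5 + 13) a, so a = 32.141 / 18 = 1.7856 m/s².
For the 5 kg mass (up-slope positive): T − 39.173 = 5 × 1.7856, so T = 48.101 N.

48.10 N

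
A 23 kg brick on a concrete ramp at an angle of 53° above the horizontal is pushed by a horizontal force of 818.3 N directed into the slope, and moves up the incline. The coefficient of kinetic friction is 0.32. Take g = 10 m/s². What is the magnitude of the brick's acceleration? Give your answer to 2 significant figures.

2.4 m/s²

The horizontal push has components F cos 53° = 818.3 × 0.6018 = 492.453 N up the incline and F sin 53° = 818.3 × 0.7986 = 653.494 N pressing into the surface.
The normal force is therefore N = mg cos 53° + F sin 53° = 138.414 + 653.494 = 791.908 N, and kinetic friction down the slope is μN = 0.32 × 791.908 = 253.411 N.
Along the incline: F cos 53° − mg sin 53° − μN = ma, so 492.453 − 183.678 − 253.411 = 23 a, giving a = 2.4071 m/s².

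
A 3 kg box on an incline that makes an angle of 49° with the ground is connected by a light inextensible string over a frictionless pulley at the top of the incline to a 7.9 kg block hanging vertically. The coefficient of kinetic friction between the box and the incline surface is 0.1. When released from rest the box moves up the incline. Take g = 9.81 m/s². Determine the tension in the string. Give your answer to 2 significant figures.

39 N

For the box on the incline: the weight component along the slope is m₁g sin 49° = 3 × 9.81 × 0.7547 = 22.211 N and the normal force is N = m₁g cos 49° = 19.308 N.
Kinetic friction opposes the box's motion up the incline: f = μN = 0.1 × 19.308 = 1.931 N acting down the slope.
Newton's second law for the box (up-slope positive): T − 22.211 − 1.931 = 3 a. For the hanging block (downward positive): 7.9 × 9.81 − T = 7.9 a.
Adding the two equations eliminates T: 53.357 = 10.9 a, so a = 4.8951 m/s².
Then from the hanging block's equation, T = 7.9 × (9.81 − 4.8951) = 38.828 N.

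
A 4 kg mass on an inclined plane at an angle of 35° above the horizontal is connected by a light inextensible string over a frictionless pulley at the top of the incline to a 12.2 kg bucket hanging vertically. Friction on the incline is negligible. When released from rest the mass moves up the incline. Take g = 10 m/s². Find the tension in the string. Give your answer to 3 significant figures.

For the mass on the incline: the weight component along the slope is m₁g sin 35° = 4 × 10 × 0.5736 = 22.944 N and the normal force is N = m₁g cos 35° = 32.766 N.
Newton's second law for the mass (up-slope positive): T − 22.944 = 4 a. For the hanging bucket (downward positive): 12.2 × 10 − T = 12.2 a.
Adding the two equations eliminates T: 99.056 = 16.2 a, so a = 6.1146 m/s².
Then from the hanging bucket's equation, T = 12.2 × (10 − 6.1146) = 47.402 N.

47.4 N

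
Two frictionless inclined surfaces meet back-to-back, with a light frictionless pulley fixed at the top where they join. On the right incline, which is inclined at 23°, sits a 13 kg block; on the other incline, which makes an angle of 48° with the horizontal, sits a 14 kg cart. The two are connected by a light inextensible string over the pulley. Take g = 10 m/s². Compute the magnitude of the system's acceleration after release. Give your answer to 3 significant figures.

Resolve each weight along its own incline: the 13 kg mass has component 13 × 10 × sin 23° = 50.795 N down its slope, and the 14 kg mass has 14 × 10 × sin 48° = 104.040 N down its slope.
The 14 kg side's 104.040 N exceeds the other side's 50.795 N, so that mass slides down and the 13 kg mass slides up. Taking that direction as positive, Newton's second law for the whole system gives 104.040 − 50.795 = (13 + 14) a, so a = 53.245 / 27 = 1.9720 m/s².

1.97 m/s²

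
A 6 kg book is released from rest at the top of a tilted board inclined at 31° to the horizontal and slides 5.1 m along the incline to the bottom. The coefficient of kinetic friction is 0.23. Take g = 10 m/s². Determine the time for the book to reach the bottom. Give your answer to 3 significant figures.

The weight component along the incline is mg sin 31° = 30.902 N and the normal force is N = mg cos 31° = 51.430 N.
Friction up the slope is f = μN = 0.23 × 51.430 = 11.829 N, so the net downslope force is 30.902 − 11.829 = 19.073 N and a = 19.073 / 6 = 3.1788 m/s².
Starting from rest, L = ½at², so t = √(2L/a) = √(2 × 5.1 / 3.1788) = 1.7913 s.

1.79 s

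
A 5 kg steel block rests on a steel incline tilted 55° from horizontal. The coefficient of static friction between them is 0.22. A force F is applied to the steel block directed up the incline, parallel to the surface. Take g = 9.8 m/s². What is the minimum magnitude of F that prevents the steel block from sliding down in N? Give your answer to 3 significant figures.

The normal force is N = mg cos 55° = 28.105 N. With F at its minimum the steel block is on the verge of sliding down, so static friction is at its maximum μ_s N = 0.22 × 28.105 = 6.183 N and acts up the slope.
Equilibrium along the incline: F + μ_s N = mg sin 55°, so F = 40.138 − 6.183 = 33.955 N.

34.0 N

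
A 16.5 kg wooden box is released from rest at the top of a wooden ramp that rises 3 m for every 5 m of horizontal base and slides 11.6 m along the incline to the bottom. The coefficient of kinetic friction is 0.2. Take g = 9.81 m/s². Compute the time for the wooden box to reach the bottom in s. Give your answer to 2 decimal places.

The weight component along the incline is mg sin 30.96° = 83.279 N and the normal force is N = mg cos 30.96° = 138.798 N.
Friction up the slope is f = μN = 0.2 × 138.798 = 27.760 N, so the net downslope force is 83.279 − 27.760 = 55.519 N and a = 55.519 / 16.5 = 3.3648 m/s².
Starting from rest, L = ½at², so t = √(2L/a) = √(2 × 11.6 / 3.3648) = 2.6258 s.

2.63 s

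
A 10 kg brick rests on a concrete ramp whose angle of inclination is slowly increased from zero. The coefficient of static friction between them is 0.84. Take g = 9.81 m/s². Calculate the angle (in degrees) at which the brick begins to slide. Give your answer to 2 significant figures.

40°

At the threshold of sliding, static friction is at its maximum μ_s N and exactly balances the weight component along the incline: mg sin θ = μ_s mg cos θ.
Hence tan θ = μ_s = 0.84, so θ = arctan(0.84) = 40.0303°.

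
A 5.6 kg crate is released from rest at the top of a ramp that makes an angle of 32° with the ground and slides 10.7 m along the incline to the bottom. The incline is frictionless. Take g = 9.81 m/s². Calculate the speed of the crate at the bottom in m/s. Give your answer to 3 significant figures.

The weight component along the incline is mg sin 32° = 29.112 N and the normal force is N = mg cos 32° = 46.588 N.
With no friction, a = g sin 32° = 5.1985 m/s².
Starting from rest over a distance of 10.7 m, v² = 2aL = 2 × 5.1985 × 10.7 = 111.2479, so v = 10.5474 m/s.

10.5 m/s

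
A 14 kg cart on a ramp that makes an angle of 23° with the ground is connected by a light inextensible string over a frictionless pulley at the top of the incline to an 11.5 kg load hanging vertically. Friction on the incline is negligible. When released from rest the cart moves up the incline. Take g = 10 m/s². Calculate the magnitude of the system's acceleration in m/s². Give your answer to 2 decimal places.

2.36 m/s²

For the cart on the incline: the weight component along the slope is m₁g sin 23° = 14 × 10 × 0.3907 = 54.698 N and the normal force is N = m₁g cos 23° = 128.871 N.
Newton's second law for the cart (up-slope positive): T − 54.698 = 14 a. For the hanging load (downward positive): 11.5 × 10 − T = 11.5 a.
Adding the two equations eliminates T: 60.302 = 25.5 a, so a = 2.3648 m/s².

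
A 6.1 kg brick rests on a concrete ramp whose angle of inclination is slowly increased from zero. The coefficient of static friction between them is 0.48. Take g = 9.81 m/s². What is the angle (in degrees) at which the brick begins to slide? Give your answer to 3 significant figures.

At the threshold of sliding, static friction is at its maximum μ_s N and exactly balances the weight component along the incline: mg sin θ = μ_s mg cos θ.
Hence tan θ = μ_s = 0.48, so θ = arctan(0.48) = 25.6410°.

25.6°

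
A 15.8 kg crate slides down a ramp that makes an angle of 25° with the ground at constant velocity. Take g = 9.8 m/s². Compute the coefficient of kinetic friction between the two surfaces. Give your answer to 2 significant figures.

0.47

At constant velocity the net force along the incline is zero: mg sin 25° = μ mg cos 25°.
So μ = tan 25° = 0.4226 / 0.9063 = 0.4663.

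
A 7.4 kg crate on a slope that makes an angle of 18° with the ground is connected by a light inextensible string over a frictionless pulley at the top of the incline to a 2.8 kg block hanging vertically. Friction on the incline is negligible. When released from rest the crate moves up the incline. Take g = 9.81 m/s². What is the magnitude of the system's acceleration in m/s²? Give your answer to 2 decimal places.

0.49 m/s²

For the crate on the incline: the weight component along the slope is m₁g sin 18° = 7.4 × 9.81 × 0.3090 = 22.432 N and the normal force is N = m₁g cos 18° = 69.041 N.
Newton's second law for the crate (up-slope positive): T − 22.432 = 7.4 a. For the hanging block (downward positive): 2.8 × 9.81 − T = 2.8 a.
Adding the two equations eliminates T: 5.036 = 10.2 a, so a = 0.4937 m/s².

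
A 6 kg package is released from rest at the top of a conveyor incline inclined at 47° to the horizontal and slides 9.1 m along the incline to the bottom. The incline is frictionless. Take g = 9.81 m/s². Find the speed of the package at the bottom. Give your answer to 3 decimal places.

The weight component along the incline is mg sin 47° = 43.047 N and the normal force is N = mg cos 47° = 40.142 N.
With no friction, a = g sin 47° = 7.1746 m/s².
Starting from rest over a distance of 9.1 m, v² = 2aL = 2 × 7.1746 × 9.1 = 130.5777, so v = 11.4271 m/s.

11.427 m/s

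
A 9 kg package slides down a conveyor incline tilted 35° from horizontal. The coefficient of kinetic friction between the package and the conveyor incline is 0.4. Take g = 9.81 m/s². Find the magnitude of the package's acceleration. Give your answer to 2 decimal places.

2.41 m/s²

Resolving the weight along the incline: the component pulling the package down the slope is mg sin 35° = 9 × 9.81 × 0.5736 = 50.643 N, and the normal force is N = mg cos 35° = 9 × 9.81 × 0.8192 = 72.327 N.
Kinetic friction acts up the slope with magnitude f = μN = 0.4 × 72.327 = 28.931 N.
Net force along the incline is 50.643 − 28.931 = 21.712 N, so a = 21.712 / 9 = 2.4124 m/s².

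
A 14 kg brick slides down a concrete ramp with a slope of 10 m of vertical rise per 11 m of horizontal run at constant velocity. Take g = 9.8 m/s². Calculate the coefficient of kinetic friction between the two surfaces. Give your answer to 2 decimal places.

At constant velocity the net force along the incline is zero: mg sin 42.27° = μ mg cos 42.27°.
So μ = tan 42.27° = 0.6727 / 0.7399 = 0.9092.

0.91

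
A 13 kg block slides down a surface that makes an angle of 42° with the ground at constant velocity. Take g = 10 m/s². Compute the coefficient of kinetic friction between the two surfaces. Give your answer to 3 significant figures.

0.900

At constant velocity the net force along the incline is zero: mg sin 42° = μ mg cos 42°.
So μ = tan 42° = 0.6691 / 0.7431 = 0.9004.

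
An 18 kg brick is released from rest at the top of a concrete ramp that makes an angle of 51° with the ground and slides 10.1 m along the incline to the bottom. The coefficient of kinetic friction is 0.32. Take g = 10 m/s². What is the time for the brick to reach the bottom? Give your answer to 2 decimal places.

1.87 s

The weight component along the incline is mg sin 51° = 139.886 N and the normal force is N = mg cos 51° = 113.278 N.
Friction up the slope is f = μN = 0.32 × 113.278 = 36.249 N, so the net downslope force is 139.886 − 36.249 = 103.637 N and a = 103.637 / 18 = 5.7576 m/s².
Starting from rest, L = ½at², so t = √(2L/a) = √(2 × 10.1 / 5.7576) = 1.8731 s.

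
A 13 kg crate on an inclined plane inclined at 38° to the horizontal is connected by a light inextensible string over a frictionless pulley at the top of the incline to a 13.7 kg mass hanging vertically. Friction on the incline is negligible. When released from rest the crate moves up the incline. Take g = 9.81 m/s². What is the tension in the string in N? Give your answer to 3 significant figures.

106 N

For the crate on the incline: the weight component along the slope is m₁g sin 38° = 13 × 9.81 × 0.6157 = 78.520 N and the normal force is N = m₁g cos 38° = 100.495 N.
Newton's second law for the crate (up-slope positive): T − 78.520 = 13 a. For the hanging mass (downward positive): 13.7 × 9.81 − T = 13.7 a.
Adding the two equations eliminates T: 55.877 = 26.7 a, so a = 2.0928 m/s².
Then from the hanging mass's equation, T = 13.7 × (9.81 − 2.0928) = 105.726 N.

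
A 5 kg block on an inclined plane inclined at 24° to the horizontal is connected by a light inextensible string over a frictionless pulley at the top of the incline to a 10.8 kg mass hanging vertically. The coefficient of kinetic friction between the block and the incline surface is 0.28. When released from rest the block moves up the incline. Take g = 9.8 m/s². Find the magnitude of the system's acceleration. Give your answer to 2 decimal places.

For the block on the incline: the weight component along the slope is m₁g sin 24° = 5 × 9.8 × 0.4067 = 19.928 N and the normal force is N = m₁g cos 24° = 44.764 N.
Kinetic friction opposes the block's motion up the incline: f = μN = 0.28 × 44.764 = 12.534 N acting down the slope.
Newton's second law for the block (up-slope positive): T − 19.928 − 12.534 = 5 a. For the hanging mass (downward positive): 10.8 × 9.8 − T = 10.8 a.
Adding the two equations eliminates T: 73.378 = 15.8 a, so a = 4.6442 m/s².

4.64 m/s²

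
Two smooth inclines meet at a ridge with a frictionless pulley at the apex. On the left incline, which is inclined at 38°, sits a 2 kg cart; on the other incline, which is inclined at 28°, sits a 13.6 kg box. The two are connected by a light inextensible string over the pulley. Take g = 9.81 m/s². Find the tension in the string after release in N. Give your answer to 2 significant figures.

Resolve each weight along its own incline: the 2 kg mass has component 2 × 9.81 × sin 38° = 12.079 N down its slope, and the 13.6 kg mass has 13.6 × 9.81 × sin 28° = 62.635 N down its slope.
The 13.6 kg side's 62.635 N exceeds the other side's 12.079 N, so that mass slides down and the 2 kg mass slides up. Taking that direction as positive, Newton's second law for the whole system gives 62.635 − 12.079 = (2 + 13.6) a, so a = 50.556 / 15.6 = 3.2408 m/s².
For the 2 kg mass (up-slope positive): T − 12.079 = 2 × 3.2408, so T = 18.561 N.

19 N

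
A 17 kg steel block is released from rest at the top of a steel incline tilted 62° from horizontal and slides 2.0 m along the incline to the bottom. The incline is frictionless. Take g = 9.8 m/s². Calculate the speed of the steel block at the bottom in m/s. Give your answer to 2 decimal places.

5.88 m/s

The weight component along the incline is mg sin 62° = 147.099 N and the normal force is N = mg cos 62° = 78.214 N.
With no friction, a = g sin 62° = 8.6529 m/s².
Starting from rest over a distance of 2.0 m, v² = 2aL = 2 × 8.6529 × 2.0 = 34.6116, so v = 5.8832 m/s.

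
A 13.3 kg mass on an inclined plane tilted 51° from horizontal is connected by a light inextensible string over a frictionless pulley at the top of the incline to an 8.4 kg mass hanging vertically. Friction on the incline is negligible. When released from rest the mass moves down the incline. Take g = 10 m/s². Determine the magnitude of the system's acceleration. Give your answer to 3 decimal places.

0.892 m/s²

For the mass on the incline: the weight component along the slope is m₁g sin 51° = 13.3 × 10 × 0.7771 = 103.354 N and the normal force is N = m₁g cos 51° = 83.700 N.
Newton's second law for the mass (down-slope positive): 103.354 − T = 13.3 a. For the hanging mass (upward positive): T − 8.4 × 10 = 8.4 a.
Adding the two equations eliminates T: 19.354 = 21.7 a, so a = 0.8919 m/s².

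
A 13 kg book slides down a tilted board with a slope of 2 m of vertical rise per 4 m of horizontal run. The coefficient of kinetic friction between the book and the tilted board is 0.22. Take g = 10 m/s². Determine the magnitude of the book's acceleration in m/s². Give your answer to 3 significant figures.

2.50 m/s²

Resolving the weight along the incline: the component pulling the book down the slope is mg sin 26.57° = 13 × 10 × 0.4472 = 58.136 N, and the normal force is N = mg cos 26.57° = 13 × 10 × 0.8944 = 116.272 N.
Kinetic friction acts up the slope with magnitude f = μN = 0.22 × 116.272 = 25.580 N.
Net force along the incline is 58.136 − 25.580 = 32.556 N, so a = 32.556 / 13 = 2.5043 m/s².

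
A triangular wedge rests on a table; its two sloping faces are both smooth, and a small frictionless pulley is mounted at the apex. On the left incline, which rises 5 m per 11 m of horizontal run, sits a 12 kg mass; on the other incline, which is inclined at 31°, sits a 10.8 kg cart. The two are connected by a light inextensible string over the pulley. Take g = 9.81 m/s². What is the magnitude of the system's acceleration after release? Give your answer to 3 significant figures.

0.257 m/s²

Resolve each weight along its own incline: the 12 kg mass has component 12 × 9.81 × sin 24.44° = 48.713 N down its slope, and the 10.8 kg mass has 10.8 × 9.81 × sin 31° = 54.567 N down its slope.
The 10.8 kg side's 54.567 N exceeds the other side's 48.713 N, so that mass slides down and the 12 kg mass slides up. Taking that direction as positive, Newton's second law for the whole system gives 54.567 − 48.713 = (12 + 10.8) a, so a = 5.854 / 22.8 = 0.2568 m/s².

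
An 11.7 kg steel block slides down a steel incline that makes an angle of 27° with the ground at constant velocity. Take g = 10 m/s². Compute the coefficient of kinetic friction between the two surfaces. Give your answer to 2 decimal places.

At constant velocity the net force along the incline is zero: mg sin 27° = μ mg cos 27°.
So μ = tan 27° = 0.4540 / 0.8910 = 0.5095.

0.51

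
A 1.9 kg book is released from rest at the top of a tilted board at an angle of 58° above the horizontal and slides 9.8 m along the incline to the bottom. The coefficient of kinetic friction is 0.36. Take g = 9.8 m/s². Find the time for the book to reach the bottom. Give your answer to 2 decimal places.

The weight component along the incline is mg sin 58° = 15.791 N and the normal force is N = mg cos 58° = 9.867 N.
Friction up the slope is f = μN = 0.36 × 9.867 = 3.552 N, so the net downslope force is 15.791 − 3.552 = 12.239 N and a = 12.239 / 1.9 = 6.4416 m/s².
Starting from rest, L = ½at², so t = √(2L/a) = √(2 × 9.8 / 6.4416) = 1.7443 s.

1.74 s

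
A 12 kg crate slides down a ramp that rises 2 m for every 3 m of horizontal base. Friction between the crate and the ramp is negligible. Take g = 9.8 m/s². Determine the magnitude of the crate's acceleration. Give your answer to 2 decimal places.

Resolving the weight along the incline: the component pulling the crate down the slope is mg sin 33.69° = 12 × 9.8 × 0.5547 = 65.233 N, and the normal force is N = mg cos 33.69° = 12 × 9.8 × 0.8321 = 97.855 N.
With no friction the net force along the incline is 65.233 N, so a = g sin 33.69° = 65.233 / 12 = 5.4361 m/s².

5.44 m/s²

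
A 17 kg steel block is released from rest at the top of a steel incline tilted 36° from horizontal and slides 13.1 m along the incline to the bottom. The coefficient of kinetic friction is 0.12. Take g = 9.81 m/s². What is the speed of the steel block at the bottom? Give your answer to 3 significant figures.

The weight component along the incline is mg sin 36° = 98.025 N and the normal force is N = mg cos 36° = 134.920 N.
Friction up the slope is f = μN = 0.12 × 134.920 = 16.190 N, so the net downslope force is 98.025 − 16.190 = 81.835 N and a = 81.835 / 17 = 4.8138 m/s².
Starting from rest over a distance of 13.1 m, v² = 2aL = 2 × 4.8138 × 13.1 = 126.1216, so v = 11.2304 m/s.

11.2 m/s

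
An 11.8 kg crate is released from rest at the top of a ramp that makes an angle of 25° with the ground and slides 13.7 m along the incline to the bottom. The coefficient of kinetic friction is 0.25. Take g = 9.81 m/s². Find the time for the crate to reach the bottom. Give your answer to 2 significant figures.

3.8 s

The weight component along the incline is mg sin 25° = 48.921 N and the normal force is N = mg cos 25° = 104.912 N.
Friction up the slope is f = μN = 0.25 × 104.912 = 26.228 N, so the net downslope force is 48.921 − 26.228 = 22.693 N and a = 22.693 / 11.8 = 1.9231 m/s².
Starting from rest, L = ½at², so t = √(2L/a) = √(2 × 13.7 / 1.9231) = 3.7746 s.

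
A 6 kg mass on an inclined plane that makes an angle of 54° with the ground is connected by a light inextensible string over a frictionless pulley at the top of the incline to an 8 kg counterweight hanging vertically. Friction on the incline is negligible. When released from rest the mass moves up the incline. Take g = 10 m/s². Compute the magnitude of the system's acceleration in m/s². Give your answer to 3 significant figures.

2.25 m/s²

For the mass on the incline: the weight component along the slope is m₁g sin 54° = 6 × 10 × 0.8090 = 48.540 N and the normal force is N = m₁g cos 54° = 35.267 N.
Newton's second law for the mass (up-slope positive): T − 48.540 = 6 a. For the hanging counterweight (downward positive): 8 × 10 − T = 8 a.
Adding the two equations eliminates T: 31.460 = 14 a, so a = 2.2471 m/s².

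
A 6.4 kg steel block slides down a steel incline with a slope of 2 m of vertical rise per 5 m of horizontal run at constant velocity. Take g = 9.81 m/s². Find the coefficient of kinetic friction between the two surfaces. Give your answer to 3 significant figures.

At constant velocity the net force along the incline is zero: mg sin 21.80° = μ mg cos 21.80°.
So μ = tan 21.80° = 0.3714 / 0.9285 = 0.4000.

0.400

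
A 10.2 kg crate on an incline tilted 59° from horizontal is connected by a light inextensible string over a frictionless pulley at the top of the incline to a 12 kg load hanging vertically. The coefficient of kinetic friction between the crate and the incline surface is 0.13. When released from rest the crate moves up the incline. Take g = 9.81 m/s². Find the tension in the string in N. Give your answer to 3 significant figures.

104 N

For the crate on the incline: the weight component along the slope is m₁g sin 59° = 10.2 × 9.81 × 0.8572 = 85.773 N and the normal force is N = m₁g cos 59° = 51.536 N.
Kinetic friction opposes the crate's motion up the incline: f = μN = 0.13 × 51.536 = 6.700 N acting down the slope.
Newton's second law for the crate (up-slope positive): T − 85.773 − 6.700 = 10.2 a. For the hanging load (downward positive): 12 × 9.81 − T = 12 a.
Adding the two equations eliminates T: 25.247 = 22.2 a, so a = 1.1373 m/s².
Then from the hanging load's equation, T = 12 × (9.81 − 1.1373) = 104.072 N.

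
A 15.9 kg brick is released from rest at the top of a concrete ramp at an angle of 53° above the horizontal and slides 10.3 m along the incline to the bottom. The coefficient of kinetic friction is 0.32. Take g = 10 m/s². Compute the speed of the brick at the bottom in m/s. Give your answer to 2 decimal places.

11.17 m/s

The weight component along the incline is mg sin 53° = 126.983 N and the normal force is N = mg cos 53° = 95.689 N.
Friction up the slope is f = μN = 0.32 × 95.689 = 30.620 N, so the net downslope force is 126.983 − 30.620 = 96.363 N and a = 96.363 / 15.9 = 6.0606 m/s².
Starting from rest over a distance of 10.3 m, v² = 2aL = 2 × 6.0606 × 10.3 = 124.8484, so v = 11.1736 m/s.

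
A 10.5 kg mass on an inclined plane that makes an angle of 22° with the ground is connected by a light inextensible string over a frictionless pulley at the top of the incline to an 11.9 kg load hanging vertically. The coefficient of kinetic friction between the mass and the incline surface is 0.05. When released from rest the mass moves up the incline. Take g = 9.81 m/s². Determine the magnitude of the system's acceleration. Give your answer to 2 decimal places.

For the mass on the incline: the weight component along the slope is m₁g sin 22° = 10.5 × 9.81 × 0.3746 = 38.586 N and the normal force is N = m₁g cos 22° = 95.505 N.
Kinetic friction opposes the mass's motion up the incline: f = μN = 0.05 × 95.505 = 4.775 N acting down the slope.
Newton's second law for the mass (up-slope positive): T − 38.586 − 4.775 = 10.5 a. For the hanging load (downward positive): 11.9 × 9.81 − T = 11.9 a.
Adding the two equations eliminates T: 73.378 = 22.4 a, so a = 3.2758 m/s².

3.28 m/s²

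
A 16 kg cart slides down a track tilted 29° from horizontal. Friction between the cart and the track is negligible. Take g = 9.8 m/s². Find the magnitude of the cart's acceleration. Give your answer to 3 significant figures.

Resolving the weight along the incline: the component pulling the cart down the slope is mg sin 29° = 16 × 9.8 × 0.4848 = 76.017 N, and the normal force is N = mg cos 29° = 16 × 9.8 × 0.8746 = 137.137 N.
With no friction the net force along the incline is 76.017 N, so a = g sin 29° = 76.017 / 16 = 4.7511 m/s².

4.75 m/s²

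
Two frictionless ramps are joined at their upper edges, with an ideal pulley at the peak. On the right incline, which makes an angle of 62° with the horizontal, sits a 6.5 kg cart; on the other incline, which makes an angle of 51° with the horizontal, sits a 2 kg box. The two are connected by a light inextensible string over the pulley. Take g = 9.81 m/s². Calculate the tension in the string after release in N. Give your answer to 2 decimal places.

24.91 N

Resolve each weight along its own incline: the 6.5 kg mass has component 6.5 × 9.81 × sin 62° = 56.301 N down its slope, and the 2 kg mass has 2 × 9.81 × sin 51° = 15.248 N down its slope.
The 6.5 kg side's 56.301 N exceeds the other side's 15.248 N, so that mass slides down and the 2 kg mass slides up. Taking that direction as positive, Newton's second law for the whole system gives 56.301 − 15.248 = (6.5 + 2) a, so a = 41.053 / 8.5 = 4.8298 m/s².
For the 2 kg mass (up-slope positive): T − 15.248 = 2 × 4.8298, so T = 24.908 N.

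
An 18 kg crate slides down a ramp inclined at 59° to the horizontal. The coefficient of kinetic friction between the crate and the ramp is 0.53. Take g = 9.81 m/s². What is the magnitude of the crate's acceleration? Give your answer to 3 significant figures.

5.73 m/s²

Resolving the weight along the incline: the component pulling the crate down the slope is mg sin 59° = 18 × 9.81 × 0.8572 = 151.364 N, and the normal force is N = mg cos 59° = 18 × 9.81 × 0.5150 = 90.939 N.
Kinetic friction acts up the slope with magnitude f = μN = 0.53 × 90.939 = 48.198 N.
Net force along the incline is 151.364 − 48.198 = 103.166 N, so a = 103.166 / 18 = 5.7314 m/s².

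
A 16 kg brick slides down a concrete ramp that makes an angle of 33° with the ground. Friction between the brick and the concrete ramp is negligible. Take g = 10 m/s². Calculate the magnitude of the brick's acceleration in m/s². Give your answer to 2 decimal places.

5.45 m/s²

Resolving the weight along the incline: the component pulling the brick down the slope is mg sin 33° = 16 × 10 × 0.5446 = 87.136 N, and the normal force is N = mg cos 33° = 16 × 10 × 0.8387 = 134.192 N.
With no friction the net force along the incline is 87.136 N, so a = g sin 33° = 87.136 / 16 = 5.4460 m/s².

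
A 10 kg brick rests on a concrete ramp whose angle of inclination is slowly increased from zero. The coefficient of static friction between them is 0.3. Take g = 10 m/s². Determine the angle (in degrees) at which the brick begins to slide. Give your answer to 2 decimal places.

16.70°

At the threshold of sliding, static friction is at its maximum μ_s N and exactly balances the weight component along the incline: mg sin θ = μ_s mg cos θ.
Hence tan θ = μ_s = 0.3, so θ = arctan(0.3) = 16.6992°.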